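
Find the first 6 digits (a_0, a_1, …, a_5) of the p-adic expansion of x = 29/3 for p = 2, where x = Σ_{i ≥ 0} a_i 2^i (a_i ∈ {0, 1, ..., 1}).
(a_0, …, a_5) = (1, 1, 1, 1, 1, 0)

v_2(29/3) = 0 (numerator and denominator both coprime to 2), so x ∈ ℤ_2^×. Compute digits iteratively via a_i = x_i mod 2, x_{i+1} = (x_i − a_i)/2, with x_0 = x:
  x_0 = 29/3;  a_0 = 1;  x_1 = (x_0 − 1)/2 = 13/3
  x_1 = 13/3;  a_1 = 1;  x_2 = (x_1 − 1)/2 = 5/3
  x_2 = 5/3;  a_2 = 1;  x_3 = (x_2 − 1)/2 = 1/3
  x_3 = 1/3;  a_3 = 1;  x_4 = (x_3 − 1)/2 = -1/3
  x_4 = -1/3;  a_4 = 1;  x_5 = (x_4 − 1)/2 = -2/3
  x_5 = -2/3;  a_5 = 0;  x_6 = (x_5 − 0)/2 = -1/3
Digits: (1, 1, 1, 1, 1, 0).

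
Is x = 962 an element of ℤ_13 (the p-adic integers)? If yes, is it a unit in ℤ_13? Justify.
x ∈ ℤ_13 but not a unit; v_13(x) = 1 > 0

ℤ_13 = {x ∈ ℚ_13 : v_13(x) ≥ 0} and ℤ_13^× = {x ∈ ℤ_13 : v_13(x) = 0}. Here v_13(962) = v_13(num) − v_13(den) = 1; compare against these criteria.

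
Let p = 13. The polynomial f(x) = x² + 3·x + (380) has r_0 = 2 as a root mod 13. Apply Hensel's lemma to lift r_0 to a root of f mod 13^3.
r_2 = 912 (mod 2197)

Hensel: r_{i+1} = r_i − f(r_i)·(f′(r_i))^{-1} mod 13^{i+2}, f′(x) = 2x + 3. Iterate:
  r_0 = 2 (mod 13)
  r_1 = 67 (mod 169)
  r_2 = 912 (mod 2197)
Final: r = 912 satisfies f(r) ≡ 0 mod 13^3.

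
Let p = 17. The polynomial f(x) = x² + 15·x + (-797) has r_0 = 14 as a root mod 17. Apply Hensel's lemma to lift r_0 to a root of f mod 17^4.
r_3 = 42701 (mod 83521)

Hensel: r_{i+1} = r_i − f(r_i)·(f′(r_i))^{-1} mod 17^{i+2}, f′(x) = 2x + 15. Iterate:
  r_0 = 14 (mod 17)
  r_1 = 218 (mod 289)
  r_2 = 3397 (mod 4913)
  r_3 = 42701 (mod 83521)
Final: r = 42701 satisfies f(r) ≡ 0 mod 17^4.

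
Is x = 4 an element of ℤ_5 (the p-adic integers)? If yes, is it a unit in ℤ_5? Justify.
x ∈ ℤ_5^× (unit); v_5(x) = 0

ℤ_5 = {x ∈ ℚ_5 : v_5(x) ≥ 0} and ℤ_5^× = {x ∈ ℤ_5 : v_5(x) = 0}. Here v_5(4) = v_5(num) − v_5(den) = 0; compare against these criteria.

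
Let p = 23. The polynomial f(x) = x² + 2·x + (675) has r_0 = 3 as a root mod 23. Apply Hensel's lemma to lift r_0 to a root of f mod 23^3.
r_2 = 2694 (mod 12167)

Hensel: r_{i+1} = r_i − f(r_i)·(f′(r_i))^{-1} mod 23^{i+2}, f′(x) = 2x + 2. Iterate:
  r_0 = 3 (mod 23)
  r_1 = 49 (mod 529)
  r_2 = 2694 (mod 12167)
Final: r = 2694 satisfies f(r) ≡ 0 mod 23^3.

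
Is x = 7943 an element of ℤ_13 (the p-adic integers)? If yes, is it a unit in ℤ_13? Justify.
x ∈ ℤ_13 but not a unit; v_13(x) = 2 > 0

ℤ_13 = {x ∈ ℚ_13 : v_13(x) ≥ 0} and ℤ_13^× = {x ∈ ℤ_13 : v_13(x) = 0}. Here v_13(7943) = v_13(num) − v_13(den) = 2; compare against these criteria.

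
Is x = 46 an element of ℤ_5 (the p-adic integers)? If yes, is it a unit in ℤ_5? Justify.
x ∈ ℤ_5^× (unit); v_5(x) = 0

ℤ_5 = {x ∈ ℚ_5 : v_5(x) ≥ 0} and ℤ_5^× = {x ∈ ℤ_5 : v_5(x) = 0}. Here v_5(46) = v_5(num) − v_5(den) = 0; compare against these criteria.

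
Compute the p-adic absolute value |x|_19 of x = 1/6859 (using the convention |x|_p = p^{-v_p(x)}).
|1/6859|_19 = 6859

Step 1 — compute v_19(x) by factoring powers of 19 out of the numerator and denominator: v_19(1/6859) = -3. Step 2 — apply |x|_p = p^{-v_p(x)} = 19^{3} = 6859.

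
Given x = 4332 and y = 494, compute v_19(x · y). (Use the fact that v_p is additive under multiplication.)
v_19(2140008) = 3

v_p(x) = 2 (factor: 4332 = 19^2 · 12); v_p(y) = 1 (factor: 494 = 19^1 · 26). Additivity: v_p(xy) = v_p(x) + v_p(y) = 2 + 1 = 3. (Direct check: xy = 2140008 = 19^3 · (312).)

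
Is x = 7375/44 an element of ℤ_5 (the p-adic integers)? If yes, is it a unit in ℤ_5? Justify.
x ∈ ℤ_5 but not a unit; v_5(x) = 3 > 0

ℤ_5 = {x ∈ ℚ_5 : v_5(x) ≥ 0} and ℤ_5^× = {x ∈ ℤ_5 : v_5(x) = 0}. Here v_5(7375/44) = v_5(num) − v_5(den) = 3; compare against these criteria.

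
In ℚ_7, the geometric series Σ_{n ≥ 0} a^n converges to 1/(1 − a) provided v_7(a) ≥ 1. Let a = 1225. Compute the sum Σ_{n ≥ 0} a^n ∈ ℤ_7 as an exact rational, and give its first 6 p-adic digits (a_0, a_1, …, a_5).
Σ a^n = 1/(1 − a) = -1/1224;  first 6 digits = (1, 0, 4, 3, 2, 5)

v_7(a) = 2 ≥ 1, so the series converges in ℤ_7 to 1/(1 − a) = 1/(1 − 1225) = -1/1224. Expand this rational in ℤ_7: compute digits iteratively via d_i = x_i mod 7, x_{i+1} = (x_i − d_i)/7. The first 6 digits are (1, 0, 4, 3, 2, 5).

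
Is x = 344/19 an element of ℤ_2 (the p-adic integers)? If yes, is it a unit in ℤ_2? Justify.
x ∈ ℤ_2 but not a unit; v_2(x) = 3 > 0

ℤ_2 = {x ∈ ℚ_2 : v_2(x) ≥ 0} and ℤ_2^× = {x ∈ ℤ_2 : v_2(x) = 0}. Here v_2(344/19) = v_2(num) − v_2(den) = 3; compare against these criteria.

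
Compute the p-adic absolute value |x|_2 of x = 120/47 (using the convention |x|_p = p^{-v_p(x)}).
|120/47|_2 = 1/8

Step 1 — compute v_2(x) by factoring powers of 2 out of the numerator and denominator: v_2(120/47) = 3. Step 2 — apply |x|_p = p^{-v_p(x)} = 2^{-3} = 1/8.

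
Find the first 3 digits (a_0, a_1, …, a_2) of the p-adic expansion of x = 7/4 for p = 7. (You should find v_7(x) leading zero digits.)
(a_0, …, a_2) = (0, 2, 5)

v_7(7/4) = 1, so a_0 = ... = a_0 = 0. Factor out: x = 7^1 · u with u = 1/4 a unit in ℤ_7. Expand u iteratively via a_{v+i} = u_i mod 7, u_{i+1} = (u_i − a_{v+i})/7:
  u_0 = 1/4;  a_1 = 2;  u_1 = (u_0 − 2)/7 = -1/4
  u_1 = -1/4;  a_2 = 5;  u_2 = (u_1 − 5)/7 = -3/4
Digits: (0, 2, 5).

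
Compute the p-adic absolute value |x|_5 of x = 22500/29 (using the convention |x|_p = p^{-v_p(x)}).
|22500/29|_5 = 1/625

Step 1 — compute v_5(x) by factoring powers of 5 out of the numerator and denominator: v_5(22500/29) = 4. Step 2 — apply |x|_p = p^{-v_p(x)} = 5^{-4} = 1/625.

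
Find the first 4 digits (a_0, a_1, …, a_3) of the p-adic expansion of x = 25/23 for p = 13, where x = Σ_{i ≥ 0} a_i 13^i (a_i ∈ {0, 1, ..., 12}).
(a_0, …, a_3) = (9, 9, 10, 2)

v_13(25/23) = 0 (numerator and denominator both coprime to 13), so x ∈ ℤ_13^×. Compute digits iteratively via a_i = x_i mod 13, x_{i+1} = (x_i − a_i)/13, with x_0 = x:
  x_0 = 25/23;  a_0 = 9;  x_1 = (x_0 − 9)/13 = -14/23
  x_1 = -14/23;  a_1 = 9;  x_2 = (x_1 − 9)/13 = -17/23
  x_2 = -17/23;  a_2 = 10;  x_3 = (x_2 − 10)/13 = -19/23
  x_3 = -19/23;  a_3 = 2;  x_4 = (x_3 − 2)/13 = -5/23
Digits: (9, 9, 10, 2).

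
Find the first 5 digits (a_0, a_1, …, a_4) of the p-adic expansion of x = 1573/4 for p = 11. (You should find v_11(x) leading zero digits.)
(a_0, …, a_4) = (0, 0, 6, 8, 2)

v_11(1573/4) = 2, so a_0 = ... = a_1 = 0. Factor out: x = 11^2 · u with u = 13/4 a unit in ℤ_11. Expand u iteratively via a_{v+i} = u_i mod 11, u_{i+1} = (u_i − a_{v+i})/11:
  u_0 = 13/4;  a_2 = 6;  u_1 = (u_0 − 6)/11 = -1/4
  u_1 = -1/4;  a_3 = 8;  u_2 = (u_1 − 8)/11 = -3/4
  u_2 = -3/4;  a_4 = 2;  u_3 = (u_2 − 2)/11 = -1/4
Digits: (0, 0, 6, 8, 2).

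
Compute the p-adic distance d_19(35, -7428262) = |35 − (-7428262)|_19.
d_19(35, -7428262) = 1/2476099

Step 1 — x − y = 35 − (-7428262) = 7428297. Step 2 — v_19(7428297) = 5 (factor: 7428297 = (19^5 · 3); the sign does not affect v_p). Step 3 — |x − y|_19 = 19^{-5} = 1/2476099.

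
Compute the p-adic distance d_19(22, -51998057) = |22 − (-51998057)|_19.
d_19(22, -51998057) = 1/2476099

Step 1 — x − y = 22 − (-51998057) = 51998079. Step 2 — v_19(51998079) = 5 (factor: 51998079 = (19^5 · 21); the sign does not affect v_p). Step 3 — |x − y|_19 = 19^{-5} = 1/2476099.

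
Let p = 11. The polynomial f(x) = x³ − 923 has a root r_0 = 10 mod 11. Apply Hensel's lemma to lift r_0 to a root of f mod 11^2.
r_1 = 65 (mod 121)

Hensel: r_{i+1} = r_i − f(r_i)/f′(r_i) mod 11^{i+2}, where f′(x) = 3x². Iterate:
  r_0 = 10 (mod 11)
  r_1 = 65 (mod 121)
Final: r = 65 with f(r) ≡ 0 mod 11^2.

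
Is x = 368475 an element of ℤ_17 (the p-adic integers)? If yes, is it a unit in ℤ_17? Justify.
x ∈ ℤ_17 but not a unit; v_17(x) = 3 > 0

ℤ_17 = {x ∈ ℚ_17 : v_17(x) ≥ 0} and ℤ_17^× = {x ∈ ℤ_17 : v_17(x) = 0}. Here v_17(368475) = v_17(num) − v_17(den) = 3; compare against these criteria.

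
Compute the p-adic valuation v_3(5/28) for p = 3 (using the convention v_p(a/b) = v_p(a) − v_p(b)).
v_3(5/28) = 0

Factor powers of 3 from the numerator and denominator of the reduced fraction: 5 = 3^0 · 5 and 28 = 3^0 · 28. Apply v_p(a/b) = v_p(a) − v_p(b): v_3(5/28) = 0 − 0 = 0.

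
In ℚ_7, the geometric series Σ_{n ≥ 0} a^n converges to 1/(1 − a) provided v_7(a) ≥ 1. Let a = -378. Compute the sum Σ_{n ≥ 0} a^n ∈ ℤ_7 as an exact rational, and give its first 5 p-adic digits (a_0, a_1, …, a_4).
Σ a^n = 1/(1 − a) = 1/379;  first 5 digits = (1, 2, 3, 3, 1)

v_7(a) = 1 ≥ 1, so the series converges in ℤ_7 to 1/(1 − a) = 1/(1 − (-378)) = 1/379. Expand this rational in ℤ_7: compute digits iteratively via d_i = x_i mod 7, x_{i+1} = (x_i − d_i)/7. The first 5 digits are (1, 2, 3, 3, 1).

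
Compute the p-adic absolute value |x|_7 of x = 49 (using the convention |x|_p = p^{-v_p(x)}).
|49|_7 = 1/49

Step 1 — compute v_7(x) by factoring powers of 7 out of the numerator and denominator: v_7(49) = 2. Step 2 — apply |x|_p = p^{-v_p(x)} = 7^{-2} = 1/49.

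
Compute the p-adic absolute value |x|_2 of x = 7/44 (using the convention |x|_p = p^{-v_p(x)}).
|7/44|_2 = 4

Step 1 — compute v_2(x) by factoring powers of 2 out of the numerator and denominator: v_2(7/44) = -2. Step 2 — apply |x|_p = p^{-v_p(x)} = 2^{2} = 4.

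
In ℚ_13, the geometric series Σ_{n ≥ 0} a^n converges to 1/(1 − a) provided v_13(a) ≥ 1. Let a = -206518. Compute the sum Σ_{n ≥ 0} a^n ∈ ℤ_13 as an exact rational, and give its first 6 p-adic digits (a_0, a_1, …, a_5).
Σ a^n = 1/(1 − a) = 1/206519;  first 6 digits = (1, 0, 0, 10, 5, 12)

v_13(a) = 3 ≥ 1, so the series converges in ℤ_13 to 1/(1 − a) = 1/(1 − (-206518)) = 1/206519. Expand this rational in ℤ_13: compute digits iteratively via d_i = x_i mod 13, x_{i+1} = (x_i − d_i)/13. The first 6 digits are (1, 0, 0, 10, 5, 12).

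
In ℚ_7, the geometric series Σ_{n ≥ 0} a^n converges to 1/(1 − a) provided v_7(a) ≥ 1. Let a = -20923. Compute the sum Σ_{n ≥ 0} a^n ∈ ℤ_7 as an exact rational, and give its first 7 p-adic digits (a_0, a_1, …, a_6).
Σ a^n = 1/(1 − a) = 1/20924;  first 7 digits = (1, 0, 0, 2, 5, 5, 3)

v_7(a) = 3 ≥ 1, so the series converges in ℤ_7 to 1/(1 − a) = 1/(1 − (-20923)) = 1/20924. Expand this rational in ℤ_7: compute digits iteratively via d_i = x_i mod 7, x_{i+1} = (x_i − d_i)/7. The first 7 digits are (1, 0, 0, 2, 5, 5, 3).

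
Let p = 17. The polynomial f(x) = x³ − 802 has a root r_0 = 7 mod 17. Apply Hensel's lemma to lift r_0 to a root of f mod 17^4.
r_3 = 39957 (mod 83521)

Hensel: r_{i+1} = r_i − f(r_i)/f′(r_i) mod 17^{i+2}, where f′(x) = 3x². Iterate:
  r_0 = 7 (mod 17)
  r_1 = 75 (mod 289)
  r_2 = 653 (mod 4913)
  r_3 = 39957 (mod 83521)
Final: r = 39957 with f(r) ≡ 0 mod 17^4.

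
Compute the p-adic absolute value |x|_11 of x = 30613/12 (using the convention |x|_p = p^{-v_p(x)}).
|30613/12|_11 = 1/1331

Step 1 — compute v_11(x) by factoring powers of 11 out of the numerator and denominator: v_11(30613/12) = 3. Step 2 — apply |x|_p = p^{-v_p(x)} = 11^{-3} = 1/1331.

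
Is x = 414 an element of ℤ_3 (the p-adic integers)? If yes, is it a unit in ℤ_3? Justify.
x ∈ ℤ_3 but not a unit; v_3(x) = 2 > 0

ℤ_3 = {x ∈ ℚ_3 : v_3(x) ≥ 0} and ℤ_3^× = {x ∈ ℤ_3 : v_3(x) = 0}. Here v_3(414) = v_3(num) − v_3(den) = 2; compare against these criteria.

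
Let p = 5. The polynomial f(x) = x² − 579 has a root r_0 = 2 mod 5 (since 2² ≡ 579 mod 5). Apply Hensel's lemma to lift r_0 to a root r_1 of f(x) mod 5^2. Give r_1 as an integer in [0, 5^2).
r_1 = 2 (mod 25)

Hensel's recurrence: r_{i+1} = r_i − f(r_i)·(f′(r_i))^{-1} mod 5^{i+2}, with f′(x) = 2x. Iterate:
  r_0 = 2 (mod 5)
  r_1 = 2 (mod 25)
Final: r_1 = 2, and one checks f(r_1) ≡ 0 mod 5^2.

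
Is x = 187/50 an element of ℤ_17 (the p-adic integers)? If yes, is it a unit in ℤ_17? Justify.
x ∈ ℤ_17 but not a unit; v_17(x) = 1 > 0

ℤ_17 = {x ∈ ℚ_17 : v_17(x) ≥ 0} and ℤ_17^× = {x ∈ ℤ_17 : v_17(x) = 0}. Here v_17(187/50) = v_17(num) − v_17(den) = 1; compare against these criteria.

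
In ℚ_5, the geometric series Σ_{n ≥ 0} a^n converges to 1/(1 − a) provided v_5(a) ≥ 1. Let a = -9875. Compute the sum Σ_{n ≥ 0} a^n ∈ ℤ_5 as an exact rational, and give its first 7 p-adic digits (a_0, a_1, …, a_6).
Σ a^n = 1/(1 − a) = 1/9876;  first 7 digits = (1, 0, 0, 1, 4, 1, 0)

v_5(a) = 3 ≥ 1, so the series converges in ℤ_5 to 1/(1 − a) = 1/(1 − (-9875)) = 1/9876. Expand this rational in ℤ_5: compute digits iteratively via d_i = x_i mod 5, x_{i+1} = (x_i − d_i)/5. The first 7 digits are (1, 0, 0, 1, 4, 1, 0).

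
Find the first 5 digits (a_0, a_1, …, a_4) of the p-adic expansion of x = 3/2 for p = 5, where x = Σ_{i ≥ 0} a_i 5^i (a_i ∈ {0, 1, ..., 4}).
(a_0, …, a_4) = (4, 2, 2, 2, 2)

v_5(3/2) = 0 (numerator and denominator both coprime to 5), so x ∈ ℤ_5^×. Compute digits iteratively via a_i = x_i mod 5, x_{i+1} = (x_i − a_i)/5, with x_0 = x:
  x_0 = 3/2;  a_0 = 4;  x_1 = (x_0 − 4)/5 = -1/2
  x_1 = -1/2;  a_1 = 2;  x_2 = (x_1 − 2)/5 = -1/2
  x_2 = -1/2;  a_2 = 2;  x_3 = (x_2 − 2)/5 = -1/2
  x_3 = -1/2;  a_3 = 2;  x_4 = (x_3 − 2)/5 = -1/2
  x_4 = -1/2;  a_4 = 2;  x_5 = (x_4 − 2)/5 = -1/2
Digits: (4, 2, 2, 2, 2).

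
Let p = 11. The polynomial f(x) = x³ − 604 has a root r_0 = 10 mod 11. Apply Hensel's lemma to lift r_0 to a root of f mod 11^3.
r_2 = 1088 (mod 1331)

Hensel: r_{i+1} = r_i − f(r_i)/f′(r_i) mod 11^{i+2}, where f′(x) = 3x². Iterate:
  r_0 = 10 (mod 11)
  r_1 = 120 (mod 121)
  r_2 = 1088 (mod 1331)
Final: r = 1088 with f(r) ≡ 0 mod 11^3.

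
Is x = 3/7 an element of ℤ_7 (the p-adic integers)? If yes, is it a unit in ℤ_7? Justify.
x ∉ ℤ_7 (v_7(x) = -1 < 0)

ℤ_7 = {x ∈ ℚ_7 : v_7(x) ≥ 0} and ℤ_7^× = {x ∈ ℤ_7 : v_7(x) = 0}. Here v_7(3/7) = v_7(num) − v_7(den) = -1; compare against these criteria.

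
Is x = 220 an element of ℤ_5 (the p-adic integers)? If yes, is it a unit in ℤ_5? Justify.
x ∈ ℤ_5 but not a unit; v_5(x) = 1 > 0

ℤ_5 = {x ∈ ℚ_5 : v_5(x) ≥ 0} and ℤ_5^× = {x ∈ ℤ_5 : v_5(x) = 0}. Here v_5(220) = v_5(num) − v_5(den) = 1; compare against these criteria.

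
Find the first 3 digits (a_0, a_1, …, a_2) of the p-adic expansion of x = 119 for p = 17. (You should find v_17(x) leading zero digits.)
(a_0, …, a_2) = (0, 7, 0)

v_17(119) = 1, so a_0 = ... = a_0 = 0. Factor out: x = 17^1 · u with u = 7 a unit in ℤ_17. Expand u iteratively via a_{v+i} = u_i mod 17, u_{i+1} = (u_i − a_{v+i})/17:
  u_0 = 7;  a_1 = 7;  u_1 = (u_0 − 7)/17 = 0
  u_1 = 0;  a_2 = 0;  u_2 = (u_1 − 0)/17 = 0
Digits: (0, 7, 0).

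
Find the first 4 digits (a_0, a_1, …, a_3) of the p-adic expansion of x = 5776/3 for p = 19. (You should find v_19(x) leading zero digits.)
(a_0, …, a_3) = (0, 0, 18, 12)

v_19(5776/3) = 2, so a_0 = ... = a_1 = 0. Factor out: x = 19^2 · u with u = 16/3 a unit in ℤ_19. Expand u iteratively via a_{v+i} = u_i mod 19, u_{i+1} = (u_i − a_{v+i})/19:
  u_0 = 16/3;  a_2 = 18;  u_1 = (u_0 − 18)/19 = -2/3
  u_1 = -2/3;  a_3 = 12;  u_2 = (u_1 − 12)/19 = -2/3
Digits: (0, 0, 18, 12).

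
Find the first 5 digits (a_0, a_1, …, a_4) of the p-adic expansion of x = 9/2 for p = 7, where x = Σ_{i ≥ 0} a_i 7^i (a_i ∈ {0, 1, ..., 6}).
(a_0, …, a_4) = (1, 4, 3, 3, 3)

v_7(9/2) = 0 (numerator and denominator both coprime to 7), so x ∈ ℤ_7^×. Compute digits iteratively via a_i = x_i mod 7, x_{i+1} = (x_i − a_i)/7, with x_0 = x:
  x_0 = 9/2;  a_0 = 1;  x_1 = (x_0 − 1)/7 = 1/2
  x_1 = 1/2;  a_1 = 4;  x_2 = (x_1 − 4)/7 = -1/2
  x_2 = -1/2;  a_2 = 3;  x_3 = (x_2 − 3)/7 = -1/2
  x_3 = -1/2;  a_3 = 3;  x_4 = (x_3 − 3)/7 = -1/2
  x_4 = -1/2;  a_4 = 3;  x_5 = (x_4 − 3)/7 = -1/2
Digits: (1, 4, 3, 3, 3).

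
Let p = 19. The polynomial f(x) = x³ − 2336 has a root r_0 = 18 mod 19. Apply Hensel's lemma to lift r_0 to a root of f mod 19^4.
r_3 = 4027 (mod 130321)

Hensel: r_{i+1} = r_i − f(r_i)/f′(r_i) mod 19^{i+2}, where f′(x) = 3x². Iterate:
  r_0 = 18 (mod 19)
  r_1 = 56 (mod 361)
  r_2 = 4027 (mod 6859)
  r_3 = 4027 (mod 130321)
Final: r = 4027 with f(r) ≡ 0 mod 19^4.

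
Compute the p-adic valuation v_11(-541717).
v_11(-541717) = 4

v_11(n) is the largest exponent k such that 11^k divides n. Factor out: -541717 = -11^4 · 37. (Sign doesn't affect v_p.) So v_11(-541717) = 4.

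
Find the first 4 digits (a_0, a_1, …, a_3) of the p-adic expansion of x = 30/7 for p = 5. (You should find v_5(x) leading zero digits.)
(a_0, …, a_3) = (0, 3, 1, 4)

v_5(30/7) = 1, so a_0 = ... = a_0 = 0. Factor out: x = 5^1 · u with u = 6/7 a unit in ℤ_5. Expand u iteratively via a_{v+i} = u_i mod 5, u_{i+1} = (u_i − a_{v+i})/5:
  u_0 = 6/7;  a_1 = 3;  u_1 = (u_0 − 3)/5 = -3/7
  u_1 = -3/7;  a_2 = 1;  u_2 = (u_1 − 1)/5 = -2/7
  u_2 = -2/7;  a_3 = 4;  u_3 = (u_2 − 4)/5 = -6/7
Digits: (0, 3, 1, 4).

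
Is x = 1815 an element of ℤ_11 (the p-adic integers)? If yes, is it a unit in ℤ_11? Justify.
x ∈ ℤ_11 but not a unit; v_11(x) = 2 > 0

ℤ_11 = {x ∈ ℚ_11 : v_11(x) ≥ 0} and ℤ_11^× = {x ∈ ℤ_11 : v_11(x) = 0}. Here v_11(1815) = v_11(num) − v_11(den) = 2; compare against these criteria.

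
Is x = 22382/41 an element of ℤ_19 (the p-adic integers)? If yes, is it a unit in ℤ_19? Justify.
x ∈ ℤ_19 but not a unit; v_19(x) = 2 > 0

ℤ_19 = {x ∈ ℚ_19 : v_19(x) ≥ 0} and ℤ_19^× = {x ∈ ℤ_19 : v_19(x) = 0}. Here v_19(22382/41) = v_19(num) − v_19(den) = 2; compare against these criteria.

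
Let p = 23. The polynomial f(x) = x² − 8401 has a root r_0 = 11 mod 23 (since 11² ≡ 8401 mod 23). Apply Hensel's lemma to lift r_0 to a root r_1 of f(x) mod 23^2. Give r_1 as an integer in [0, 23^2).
r_1 = 195 (mod 529)

Hensel's recurrence: r_{i+1} = r_i − f(r_i)·(f′(r_i))^{-1} mod 23^{i+2}, with f′(x) = 2x. Iterate:
  r_0 = 11 (mod 23)
  r_1 = 195 (mod 529)
Final: r_1 = 195, and one checks f(r_1) ≡ 0 mod 23^2.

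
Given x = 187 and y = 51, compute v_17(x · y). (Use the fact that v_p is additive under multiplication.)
v_17(9537) = 2

v_p(x) = 1 (factor: 187 = 17^1 · 11); v_p(y) = 1 (factor: 51 = 17^1 · 3). Additivity: v_p(xy) = v_p(x) + v_p(y) = 1 + 1 = 2. (Direct check: xy = 9537 = 17^2 · (33).)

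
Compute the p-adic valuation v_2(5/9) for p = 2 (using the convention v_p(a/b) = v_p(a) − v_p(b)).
v_2(5/9) = 0

Factor powers of 2 from the numerator and denominator of the reduced fraction: 5 = 2^0 · 5 and 9 = 2^0 · 9. Apply v_p(a/b) = v_p(a) − v_p(b): v_2(5/9) = 0 − 0 = 0.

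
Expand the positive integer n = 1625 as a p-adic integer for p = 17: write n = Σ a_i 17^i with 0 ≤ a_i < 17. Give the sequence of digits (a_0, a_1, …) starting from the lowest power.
(a_0, a_1, …) = (10, 10, 5)

Repeated division by 17 gives the digits low-to-high: 1625 = 10 + 10·17^1 + 5·17^2. Digit sequence: (10, 10, 5).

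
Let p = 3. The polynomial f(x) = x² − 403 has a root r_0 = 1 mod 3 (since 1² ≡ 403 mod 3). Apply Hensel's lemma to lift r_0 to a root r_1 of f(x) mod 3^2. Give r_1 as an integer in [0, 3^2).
r_1 = 4 (mod 9)

Hensel's recurrence: r_{i+1} = r_i − f(r_i)·(f′(r_i))^{-1} mod 3^{i+2}, with f′(x) = 2x. Iterate:
  r_0 = 1 (mod 3)
  r_1 = 4 (mod 9)
Final: r_1 = 4, and one checks f(r_1) ≡ 0 mod 3^2.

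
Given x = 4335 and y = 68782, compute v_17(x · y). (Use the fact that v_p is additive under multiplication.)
v_17(298169970) = 5

v_p(x) = 2 (factor: 4335 = 17^2 · 15); v_p(y) = 3 (factor: 68782 = 17^3 · 14). Additivity: v_p(xy) = v_p(x) + v_p(y) = 2 + 3 = 5. (Direct check: xy = 298169970 = 17^5 · (210).)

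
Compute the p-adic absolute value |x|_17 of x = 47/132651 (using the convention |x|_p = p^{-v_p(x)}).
|47/132651|_17 = 4913

Step 1 — compute v_17(x) by factoring powers of 17 out of the numerator and denominator: v_17(47/132651) = -3. Step 2 — apply |x|_p = p^{-v_p(x)} = 17^{3} = 4913.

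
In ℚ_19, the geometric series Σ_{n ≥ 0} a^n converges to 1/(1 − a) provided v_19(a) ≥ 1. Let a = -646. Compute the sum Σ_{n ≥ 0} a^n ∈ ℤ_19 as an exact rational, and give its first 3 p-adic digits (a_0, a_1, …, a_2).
Σ a^n = 1/(1 − a) = 1/647;  first 3 digits = (1, 4, 14)

v_19(a) = 1 ≥ 1, so the series converges in ℤ_19 to 1/(1 − a) = 1/(1 − (-646)) = 1/647. Expand this rational in ℤ_19: compute digits iteratively via d_i = x_i mod 19, x_{i+1} = (x_i − d_i)/19. The first 3 digits are (1, 4, 14).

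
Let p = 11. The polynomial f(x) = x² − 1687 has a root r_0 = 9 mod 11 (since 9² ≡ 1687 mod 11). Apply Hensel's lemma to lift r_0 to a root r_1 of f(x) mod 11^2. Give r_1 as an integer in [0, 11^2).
r_1 = 31 (mod 121)

Hensel's recurrence: r_{i+1} = r_i − f(r_i)·(f′(r_i))^{-1} mod 11^{i+2}, with f′(x) = 2x. Iterate:
  r_0 = 9 (mod 11)
  r_1 = 31 (mod 121)
Final: r_1 = 31, and one checks f(r_1) ≡ 0 mod 11^2.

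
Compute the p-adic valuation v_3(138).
v_3(138) = 1

v_3(n) is the largest exponent k such that 3^k divides n. Factor out: 138 = 3^1 · 46. (Sign doesn't affect v_p.) So v_3(138) = 1.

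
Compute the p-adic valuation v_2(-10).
v_2(-10) = 1

v_2(n) is the largest exponent k such that 2^k divides n. Factor out: -10 = -2^1 · 5. (Sign doesn't affect v_p.) So v_2(-10) = 1.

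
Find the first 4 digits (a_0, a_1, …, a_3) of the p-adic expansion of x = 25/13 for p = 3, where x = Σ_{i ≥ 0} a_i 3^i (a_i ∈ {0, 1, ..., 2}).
(a_0, …, a_3) = (1, 1, 0, 2)

v_3(25/13) = 0 (numerator and denominator both coprime to 3), so x ∈ ℤ_3^×. Compute digits iteratively via a_i = x_i mod 3, x_{i+1} = (x_i − a_i)/3, with x_0 = x:
  x_0 = 25/13;  a_0 = 1;  x_1 = (x_0 − 1)/3 = 4/13
  x_1 = 4/13;  a_1 = 1;  x_2 = (x_1 − 1)/3 = -3/13
  x_2 = -3/13;  a_2 = 0;  x_3 = (x_2 − 0)/3 = -1/13
  x_3 = -1/13;  a_3 = 2;  x_4 = (x_3 − 2)/3 = -9/13
Digits: (1, 1, 0, 2).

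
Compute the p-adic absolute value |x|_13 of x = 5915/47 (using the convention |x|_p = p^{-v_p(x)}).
|5915/47|_13 = 1/169

Step 1 — compute v_13(x) by factoring powers of 13 out of the numerator and denominator: v_13(5915/47) = 2. Step 2 — apply |x|_p = p^{-v_p(x)} = 13^{-2} = 1/169.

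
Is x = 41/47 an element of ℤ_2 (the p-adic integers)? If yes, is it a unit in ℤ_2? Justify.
x ∈ ℤ_2^× (unit); v_2(x) = 0

ℤ_2 = {x ∈ ℚ_2 : v_2(x) ≥ 0} and ℤ_2^× = {x ∈ ℤ_2 : v_2(x) = 0}. Here v_2(41/47) = v_2(num) − v_2(den) = 0; compare against these criteria.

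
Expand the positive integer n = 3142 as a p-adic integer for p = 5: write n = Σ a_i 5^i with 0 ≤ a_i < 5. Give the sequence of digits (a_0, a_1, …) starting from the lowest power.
(a_0, a_1, …) = (2, 3, 0, 0, 0, 1)

Repeated division by 5 gives the digits low-to-high: 3142 = 2 + 3·5^1 + 1·5^5. Digit sequence: (2, 3, 0, 0, 0, 1).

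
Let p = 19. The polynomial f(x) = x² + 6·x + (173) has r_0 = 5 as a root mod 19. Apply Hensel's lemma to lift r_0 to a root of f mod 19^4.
r_3 = 52787 (mod 130321)

Hensel: r_{i+1} = r_i − f(r_i)·(f′(r_i))^{-1} mod 19^{i+2}, f′(x) = 2x + 6. Iterate:
  r_0 = 5 (mod 19)
  r_1 = 81 (mod 361)
  r_2 = 4774 (mod 6859)
  r_3 = 52787 (mod 130321)
Final: r = 52787 satisfies f(r) ≡ 0 mod 19^4.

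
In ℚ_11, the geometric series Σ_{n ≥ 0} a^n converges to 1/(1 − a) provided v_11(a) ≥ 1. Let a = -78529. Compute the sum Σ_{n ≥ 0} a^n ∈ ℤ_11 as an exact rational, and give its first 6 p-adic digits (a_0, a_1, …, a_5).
Σ a^n = 1/(1 − a) = 1/78530;  first 6 digits = (1, 0, 0, 7, 5, 10)

v_11(a) = 3 ≥ 1, so the series converges in ℤ_11 to 1/(1 − a) = 1/(1 − (-78529)) = 1/78530. Expand this rational in ℤ_11: compute digits iteratively via d_i = x_i mod 11, x_{i+1} = (x_i − d_i)/11. The first 6 digits are (1, 0, 0, 7, 5, 10).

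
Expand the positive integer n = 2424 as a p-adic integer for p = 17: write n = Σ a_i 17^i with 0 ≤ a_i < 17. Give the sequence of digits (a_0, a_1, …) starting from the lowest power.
(a_0, a_1, …) = (10, 6, 8)

Repeated division by 17 gives the digits low-to-high: 2424 = 10 + 6·17^1 + 8·17^2. Digit sequence: (10, 6, 8).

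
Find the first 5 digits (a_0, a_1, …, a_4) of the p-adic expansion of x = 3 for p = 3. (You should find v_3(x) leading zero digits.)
(a_0, …, a_4) = (0, 1, 0, 0, 0)

v_3(3) = 1, so a_0 = ... = a_0 = 0. Factor out: x = 3^1 · u with u = 1 a unit in ℤ_3. Expand u iteratively via a_{v+i} = u_i mod 3, u_{i+1} = (u_i − a_{v+i})/3:
  u_0 = 1;  a_1 = 1;  u_1 = (u_0 − 1)/3 = 0
  u_1 = 0;  a_2 = 0;  u_2 = (u_1 − 0)/3 = 0
  u_2 = 0;  a_3 = 0;  u_3 = (u_2 − 0)/3 = 0
  u_3 = 0;  a_4 = 0;  u_4 = (u_3 − 0)/3 = 0
Digits: (0, 1, 0, 0, 0).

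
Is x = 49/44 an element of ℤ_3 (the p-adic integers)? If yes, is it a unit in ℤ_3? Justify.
x ∈ ℤ_3^× (unit); v_3(x) = 0

ℤ_3 = {x ∈ ℚ_3 : v_3(x) ≥ 0} and ℤ_3^× = {x ∈ ℤ_3 : v_3(x) = 0}. Here v_3(49/44) = v_3(num) − v_3(den) = 0; compare against these criteria.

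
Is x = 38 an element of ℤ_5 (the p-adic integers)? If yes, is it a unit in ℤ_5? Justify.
x ∈ ℤ_5^× (unit); v_5(x) = 0

ℤ_5 = {x ∈ ℚ_5 : v_5(x) ≥ 0} and ℤ_5^× = {x ∈ ℤ_5 : v_5(x) = 0}. Here v_5(38) = v_5(num) − v_5(den) = 0; compare against these criteria.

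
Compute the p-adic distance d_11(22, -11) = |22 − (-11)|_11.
d_11(22, -11) = 1/11

Step 1 — x − y = 22 − (-11) = 33. Step 2 — v_11(33) = 1 (factor: 33 = (11^1 · 3); the sign does not affect v_p). Step 3 — |x − y|_11 = 11^{-1} = 1/11.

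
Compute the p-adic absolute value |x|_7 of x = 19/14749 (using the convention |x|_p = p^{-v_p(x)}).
|19/14749|_7 = 343

Step 1 — compute v_7(x) by factoring powers of 7 out of the numerator and denominator: v_7(19/14749) = -3. Step 2 — apply |x|_p = p^{-v_p(x)} = 7^{3} = 343.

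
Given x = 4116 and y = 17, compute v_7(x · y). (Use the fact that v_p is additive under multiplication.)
v_7(69972) = 3

v_p(x) = 3 (factor: 4116 = 7^3 · 12); v_p(y) = 0 (factor: 17 = 7^0 · 17). Additivity: v_p(xy) = v_p(x) + v_p(y) = 3 + 0 = 3. (Direct check: xy = 69972 = 7^3 · (204).)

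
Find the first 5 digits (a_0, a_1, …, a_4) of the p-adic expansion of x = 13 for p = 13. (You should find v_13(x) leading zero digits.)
(a_0, …, a_4) = (0, 1, 0, 0, 0)

v_13(13) = 1, so a_0 = ... = a_0 = 0. Factor out: x = 13^1 · u with u = 1 a unit in ℤ_13. Expand u iteratively via a_{v+i} = u_i mod 13, u_{i+1} = (u_i − a_{v+i})/13:
  u_0 = 1;  a_1 = 1;  u_1 = (u_0 − 1)/13 = 0
  u_1 = 0;  a_2 = 0;  u_2 = (u_1 − 0)/13 = 0
  u_2 = 0;  a_3 = 0;  u_3 = (u_2 − 0)/13 = 0
  u_3 = 0;  a_4 = 0;  u_4 = (u_3 − 0)/13 = 0
Digits: (0, 1, 0, 0, 0).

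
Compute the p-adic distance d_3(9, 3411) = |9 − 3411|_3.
d_3(9, 3411) = 1/243

Step 1 — x − y = 9 − 3411 = -3402. Step 2 — v_3(-3402) = 5 (factor: -3402 = −(3^5 · 14); the sign does not affect v_p). Step 3 — |x − y|_3 = 3^{-5} = 1/243.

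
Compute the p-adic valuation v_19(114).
v_19(114) = 1

v_19(n) is the largest exponent k such that 19^k divides n. Factor out: 114 = 19^1 · 6. (Sign doesn't affect v_p.) So v_19(114) = 1.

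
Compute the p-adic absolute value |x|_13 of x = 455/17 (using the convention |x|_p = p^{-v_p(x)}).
|455/17|_13 = 1/13

Step 1 — compute v_13(x) by factoring powers of 13 out of the numerator and denominator: v_13(455/17) = 1. Step 2 — apply |x|_p = p^{-v_p(x)} = 13^{-1} = 1/13.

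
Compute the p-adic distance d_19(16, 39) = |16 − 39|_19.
d_19(16, 39) = 1

Step 1 — x − y = 16 − 39 = -23. Step 2 — v_19(-23) = 0 (factor: -23 = −(19^0 · 23); the sign does not affect v_p). Step 3 — |x − y|_19 = 19^{0} = 1.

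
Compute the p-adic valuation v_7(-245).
v_7(-245) = 2

v_7(n) is the largest exponent k such that 7^k divides n. Factor out: -245 = -7^2 · 5. (Sign doesn't affect v_p.) So v_7(-245) = 2.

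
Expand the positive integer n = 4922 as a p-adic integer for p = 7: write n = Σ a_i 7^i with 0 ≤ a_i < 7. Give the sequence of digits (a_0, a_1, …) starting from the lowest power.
(a_0, a_1, …) = (1, 3, 2, 0, 2)

Repeated division by 7 gives the digits low-to-high: 4922 = 1 + 3·7^1 + 2·7^2 + 2·7^4. Digit sequence: (1, 3, 2, 0, 2).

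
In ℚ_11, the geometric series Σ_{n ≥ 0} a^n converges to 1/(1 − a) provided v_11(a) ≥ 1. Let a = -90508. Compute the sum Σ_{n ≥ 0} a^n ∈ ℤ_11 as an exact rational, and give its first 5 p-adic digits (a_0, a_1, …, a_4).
Σ a^n = 1/(1 − a) = 1/90509;  first 5 digits = (1, 0, 0, 9, 4)

v_11(a) = 3 ≥ 1, so the series converges in ℤ_11 to 1/(1 − a) = 1/(1 − (-90508)) = 1/90509. Expand this rational in ℤ_11: compute digits iteratively via d_i = x_i mod 11, x_{i+1} = (x_i − d_i)/11. The first 5 digits are (1, 0, 0, 9, 4).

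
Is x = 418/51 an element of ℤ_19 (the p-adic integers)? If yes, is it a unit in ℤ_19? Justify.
x ∈ ℤ_19 but not a unit; v_19(x) = 1 > 0

ℤ_19 = {x ∈ ℚ_19 : v_19(x) ≥ 0} and ℤ_19^× = {x ∈ ℤ_19 : v_19(x) = 0}. Here v_19(418/51) = v_19(num) − v_19(den) = 1; compare against these criteria.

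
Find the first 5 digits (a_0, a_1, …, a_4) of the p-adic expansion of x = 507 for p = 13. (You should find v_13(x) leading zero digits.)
(a_0, …, a_4) = (0, 0, 3, 0, 0)

v_13(507) = 2, so a_0 = ... = a_1 = 0. Factor out: x = 13^2 · u with u = 3 a unit in ℤ_13. Expand u iteratively via a_{v+i} = u_i mod 13, u_{i+1} = (u_i − a_{v+i})/13:
  u_0 = 3;  a_2 = 3;  u_1 = (u_0 − 3)/13 = 0
  u_1 = 0;  a_3 = 0;  u_2 = (u_1 − 0)/13 = 0
  u_2 = 0;  a_4 = 0;  u_3 = (u_2 − 0)/13 = 0
Digits: (0, 0, 3, 0, 0).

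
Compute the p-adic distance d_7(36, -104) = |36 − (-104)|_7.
d_7(36, -104) = 1/7

Step 1 — x − y = 36 − (-104) = 140. Step 2 — v_7(140) = 1 (factor: 140 = (7^1 · 20); the sign does not affect v_p). Step 3 — |x − y|_7 = 7^{-1} = 1/7.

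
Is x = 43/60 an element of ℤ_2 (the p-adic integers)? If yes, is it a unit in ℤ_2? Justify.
x ∉ ℤ_2 (v_2(x) = -2 < 0)

ℤ_2 = {x ∈ ℚ_2 : v_2(x) ≥ 0} and ℤ_2^× = {x ∈ ℤ_2 : v_2(x) = 0}. Here v_2(43/60) = v_2(num) − v_2(den) = -2; compare against these criteria.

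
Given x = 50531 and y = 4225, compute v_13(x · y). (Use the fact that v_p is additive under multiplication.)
v_13(213493475) = 5

v_p(x) = 3 (factor: 50531 = 13^3 · 23); v_p(y) = 2 (factor: 4225 = 13^2 · 25). Additivity: v_p(xy) = v_p(x) + v_p(y) = 3 + 2 = 5. (Direct check: xy = 213493475 = 13^5 · (575).)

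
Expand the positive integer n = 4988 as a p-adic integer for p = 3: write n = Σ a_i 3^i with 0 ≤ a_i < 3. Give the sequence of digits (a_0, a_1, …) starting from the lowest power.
(a_0, a_1, …) = (2, 0, 2, 1, 1, 2, 0, 2)

Repeated division by 3 gives the digits low-to-high: 4988 = 2 + 2·3^2 + 1·3^3 + 1·3^4 + 2·3^5 + 2·3^7. Digit sequence: (2, 0, 2, 1, 1, 2, 0, 2).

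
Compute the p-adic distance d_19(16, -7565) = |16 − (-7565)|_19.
d_19(16, -7565) = 1/361

Step 1 — x − y = 16 − (-7565) = 7581. Step 2 — v_19(7581) = 2 (factor: 7581 = (19^2 · 21); the sign does not affect v_p). Step 3 — |x − y|_19 = 19^{-2} = 1/361.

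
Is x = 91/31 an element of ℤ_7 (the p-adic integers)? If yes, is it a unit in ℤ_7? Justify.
x ∈ ℤ_7 but not a unit; v_7(x) = 1 > 0

ℤ_7 = {x ∈ ℚ_7 : v_7(x) ≥ 0} and ℤ_7^× = {x ∈ ℤ_7 : v_7(x) = 0}. Here v_7(91/31) = v_7(num) − v_7(den) = 1; compare against these criteria.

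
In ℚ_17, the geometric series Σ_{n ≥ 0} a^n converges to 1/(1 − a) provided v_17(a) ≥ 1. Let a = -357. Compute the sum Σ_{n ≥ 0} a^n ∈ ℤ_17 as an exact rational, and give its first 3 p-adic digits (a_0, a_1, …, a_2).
Σ a^n = 1/(1 − a) = 1/358;  first 3 digits = (1, 13, 14)

v_17(a) = 1 ≥ 1, so the series converges in ℤ_17 to 1/(1 − a) = 1/(1 − (-357)) = 1/358. Expand this rational in ℤ_17: compute digits iteratively via d_i = x_i mod 17, x_{i+1} = (x_i − d_i)/17. The first 3 digits are (1, 13, 14).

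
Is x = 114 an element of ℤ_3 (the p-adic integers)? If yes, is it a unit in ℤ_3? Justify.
x ∈ ℤ_3 but not a unit; v_3(x) = 1 > 0

ℤ_3 = {x ∈ ℚ_3 : v_3(x) ≥ 0} and ℤ_3^× = {x ∈ ℤ_3 : v_3(x) = 0}. Here v_3(114) = v_3(num) − v_3(den) = 1; compare against these criteria.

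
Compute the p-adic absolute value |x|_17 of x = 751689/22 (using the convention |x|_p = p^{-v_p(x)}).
|751689/22|_17 = 1/83521

Step 1 — compute v_17(x) by factoring powers of 17 out of the numerator and denominator: v_17(751689/22) = 4. Step 2 — apply |x|_p = p^{-v_p(x)} = 17^{-4} = 1/83521.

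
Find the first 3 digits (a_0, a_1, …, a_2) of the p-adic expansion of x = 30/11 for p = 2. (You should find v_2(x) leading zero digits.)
(a_0, …, a_2) = (0, 1, 0)

v_2(30/11) = 1, so a_0 = ... = a_0 = 0. Factor out: x = 2^1 · u with u = 15/11 a unit in ℤ_2. Expand u iteratively via a_{v+i} = u_i mod 2, u_{i+1} = (u_i − a_{v+i})/2:
  u_0 = 15/11;  a_1 = 1;  u_1 = (u_0 − 1)/2 = 2/11
  u_1 = 2/11;  a_2 = 0;  u_2 = (u_1 − 0)/2 = 1/11
Digits: (0, 1, 0).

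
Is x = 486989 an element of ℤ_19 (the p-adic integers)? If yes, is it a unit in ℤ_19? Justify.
x ∈ ℤ_19 but not a unit; v_19(x) = 3 > 0

ℤ_19 = {x ∈ ℚ_19 : v_19(x) ≥ 0} and ℤ_19^× = {x ∈ ℤ_19 : v_19(x) = 0}. Here v_19(486989) = v_19(num) − v_19(den) = 3; compare against these criteria.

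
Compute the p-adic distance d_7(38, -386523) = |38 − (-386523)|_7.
d_7(38, -386523) = 1/16807

Step 1 — x − y = 38 − (-386523) = 386561. Step 2 — v_7(386561) = 5 (factor: 386561 = (7^5 · 23); the sign does not affect v_p). Step 3 — |x − y|_7 = 7^{-5} = 1/16807.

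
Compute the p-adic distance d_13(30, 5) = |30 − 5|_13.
d_13(30, 5) = 1

Step 1 — x − y = 30 − 5 = 25. Step 2 — v_13(25) = 0 (factor: 25 = (13^0 · 25); the sign does not affect v_p). Step 3 — |x − y|_13 = 13^{0} = 1.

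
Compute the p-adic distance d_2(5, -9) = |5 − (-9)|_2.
d_2(5, -9) = 1/2

Step 1 — x − y = 5 − (-9) = 14. Step 2 — v_2(14) = 1 (factor: 14 = (2^1 · 7); the sign does not affect v_p). Step 3 — |x − y|_2 = 2^{-1} = 1/2.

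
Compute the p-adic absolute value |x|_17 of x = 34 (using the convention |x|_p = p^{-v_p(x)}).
|34|_17 = 1/17

Step 1 — compute v_17(x) by factoring powers of 17 out of the numerator and denominator: v_17(34) = 1. Step 2 — apply |x|_p = p^{-v_p(x)} = 17^{-1} = 1/17.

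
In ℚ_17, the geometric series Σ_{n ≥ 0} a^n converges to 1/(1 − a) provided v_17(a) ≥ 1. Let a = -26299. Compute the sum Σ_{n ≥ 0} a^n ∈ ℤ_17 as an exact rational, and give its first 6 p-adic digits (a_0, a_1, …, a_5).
Σ a^n = 1/(1 − a) = 1/26300;  first 6 digits = (1, 0, 11, 11, 1, 11)

v_17(a) = 2 ≥ 1, so the series converges in ℤ_17 to 1/(1 − a) = 1/(1 − (-26299)) = 1/26300. Expand this rational in ℤ_17: compute digits iteratively via d_i = x_i mod 17, x_{i+1} = (x_i − d_i)/17. The first 6 digits are (1, 0, 11, 11, 1, 11).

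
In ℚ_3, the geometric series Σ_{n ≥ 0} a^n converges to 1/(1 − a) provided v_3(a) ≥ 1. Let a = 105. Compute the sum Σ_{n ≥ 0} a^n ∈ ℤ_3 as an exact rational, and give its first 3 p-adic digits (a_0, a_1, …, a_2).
Σ a^n = 1/(1 − a) = -1/104;  first 3 digits = (1, 2, 0)

v_3(a) = 1 ≥ 1, so the series converges in ℤ_3 to 1/(1 − a) = 1/(1 − 105) = -1/104. Expand this rational in ℤ_3: compute digits iteratively via d_i = x_i mod 3, x_{i+1} = (x_i − d_i)/3. The first 3 digits are (1, 2, 0).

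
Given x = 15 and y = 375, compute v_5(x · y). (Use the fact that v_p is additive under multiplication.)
v_5(5625) = 4

v_p(x) = 1 (factor: 15 = 5^1 · 3); v_p(y) = 3 (factor: 375 = 5^3 · 3). Additivity: v_p(xy) = v_p(x) + v_p(y) = 1 + 3 = 4. (Direct check: xy = 5625 = 5^4 · (9).)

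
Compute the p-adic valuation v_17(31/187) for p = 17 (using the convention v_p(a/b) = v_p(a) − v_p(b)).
v_17(31/187) = -1

Factor powers of 17 from the numerator and denominator of the reduced fraction: 31 = 17^0 · 31 and 187 = 17^1 · 11. Apply v_p(a/b) = v_p(a) − v_p(b): v_17(31/187) = 0 − 1 = -1.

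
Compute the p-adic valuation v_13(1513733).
v_13(1513733) = 4

v_13(n) is the largest exponent k such that 13^k divides n. Factor out: 1513733 = 13^4 · 53. (Sign doesn't affect v_p.) So v_13(1513733) = 4.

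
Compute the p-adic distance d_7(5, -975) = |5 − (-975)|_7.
d_7(5, -975) = 1/49

Step 1 — x − y = 5 − (-975) = 980. Step 2 — v_7(980) = 2 (factor: 980 = (7^2 · 20); the sign does not affect v_p). Step 3 — |x − y|_7 = 7^{-2} = 1/49.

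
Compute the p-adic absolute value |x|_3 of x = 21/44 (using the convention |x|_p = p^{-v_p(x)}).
|21/44|_3 = 1/3

Step 1 — compute v_3(x) by factoring powers of 3 out of the numerator and denominator: v_3(21/44) = 1. Step 2 — apply |x|_p = p^{-v_p(x)} = 3^{-1} = 1/3.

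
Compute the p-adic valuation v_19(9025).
v_19(9025) = 2

v_19(n) is the largest exponent k such that 19^k divides n. Factor out: 9025 = 19^2 · 25. (Sign doesn't affect v_p.) So v_19(9025) = 2.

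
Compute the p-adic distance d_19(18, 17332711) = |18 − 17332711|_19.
d_19(18, 17332711) = 1/2476099

Step 1 — x − y = 18 − 17332711 = -17332693. Step 2 — v_19(-17332693) = 5 (factor: -17332693 = −(19^5 · 7); the sign does not affect v_p). Step 3 — |x − y|_19 = 19^{-5} = 1/2476099.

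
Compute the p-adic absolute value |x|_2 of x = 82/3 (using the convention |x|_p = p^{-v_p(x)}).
|82/3|_2 = 1/2

Step 1 — compute v_2(x) by factoring powers of 2 out of the numerator and denominator: v_2(82/3) = 1. Step 2 — apply |x|_p = p^{-v_p(x)} = 2^{-1} = 1/2.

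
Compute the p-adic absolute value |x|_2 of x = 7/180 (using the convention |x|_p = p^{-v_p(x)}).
|7/180|_2 = 4

Step 1 — compute v_2(x) by factoring powers of 2 out of the numerator and denominator: v_2(7/180) = -2. Step 2 — apply |x|_p = p^{-v_p(x)} = 2^{2} = 4.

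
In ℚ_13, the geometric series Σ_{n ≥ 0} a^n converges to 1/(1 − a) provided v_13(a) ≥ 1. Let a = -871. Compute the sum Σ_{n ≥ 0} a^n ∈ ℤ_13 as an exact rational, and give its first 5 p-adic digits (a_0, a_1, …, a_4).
Σ a^n = 1/(1 − a) = 1/872;  first 5 digits = (1, 11, 11, 11, 7)

v_13(a) = 1 ≥ 1, so the series converges in ℤ_13 to 1/(1 − a) = 1/(1 − (-871)) = 1/872. Expand this rational in ℤ_13: compute digits iteratively via d_i = x_i mod 13, x_{i+1} = (x_i − d_i)/13. The first 5 digits are (1, 11, 11, 11, 7).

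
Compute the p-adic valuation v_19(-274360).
v_19(-274360) = 3

v_19(n) is the largest exponent k such that 19^k divides n. Factor out: -274360 = -19^3 · 40. (Sign doesn't affect v_p.) So v_19(-274360) = 3.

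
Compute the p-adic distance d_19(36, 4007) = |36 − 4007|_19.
d_19(36, 4007) = 1/361

Step 1 — x − y = 36 − 4007 = -3971. Step 2 — v_19(-3971) = 2 (factor: -3971 = −(19^2 · 11); the sign does not affect v_p). Step 3 — |x − y|_19 = 19^{-2} = 1/361.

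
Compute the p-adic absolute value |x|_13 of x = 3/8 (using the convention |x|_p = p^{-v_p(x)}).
|3/8|_13 = 1

Step 1 — compute v_13(x) by factoring powers of 13 out of the numerator and denominator: v_13(3/8) = 0. Step 2 — apply |x|_p = p^{-v_p(x)} = 13^{0} = 1.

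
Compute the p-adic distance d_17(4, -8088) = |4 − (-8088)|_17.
d_17(4, -8088) = 1/289

Step 1 — x − y = 4 − (-8088) = 8092. Step 2 — v_17(8092) = 2 (factor: 8092 = (17^2 · 28); the sign does not affect v_p). Step 3 — |x − y|_17 = 17^{-2} = 1/289.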